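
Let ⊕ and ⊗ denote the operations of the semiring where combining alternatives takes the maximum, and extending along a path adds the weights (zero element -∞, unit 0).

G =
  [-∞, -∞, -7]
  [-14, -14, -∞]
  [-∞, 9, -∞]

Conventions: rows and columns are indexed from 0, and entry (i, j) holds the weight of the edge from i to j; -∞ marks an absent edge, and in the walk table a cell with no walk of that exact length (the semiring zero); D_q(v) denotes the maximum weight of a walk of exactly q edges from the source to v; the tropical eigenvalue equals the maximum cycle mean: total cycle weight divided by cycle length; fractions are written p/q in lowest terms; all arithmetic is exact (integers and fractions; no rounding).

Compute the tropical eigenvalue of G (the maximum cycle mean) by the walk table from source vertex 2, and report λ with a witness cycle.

q=0: [-∞, -∞, 0]
q=1: [-∞, 9, -∞]
q=2: [-5, -5, -∞]
q=3: [-19, -19, -12]
Optimal cycle mean attained by: cycle 0->2->1->0, total (-7) + 9 + (-14), length 3.
Answer: λ = -4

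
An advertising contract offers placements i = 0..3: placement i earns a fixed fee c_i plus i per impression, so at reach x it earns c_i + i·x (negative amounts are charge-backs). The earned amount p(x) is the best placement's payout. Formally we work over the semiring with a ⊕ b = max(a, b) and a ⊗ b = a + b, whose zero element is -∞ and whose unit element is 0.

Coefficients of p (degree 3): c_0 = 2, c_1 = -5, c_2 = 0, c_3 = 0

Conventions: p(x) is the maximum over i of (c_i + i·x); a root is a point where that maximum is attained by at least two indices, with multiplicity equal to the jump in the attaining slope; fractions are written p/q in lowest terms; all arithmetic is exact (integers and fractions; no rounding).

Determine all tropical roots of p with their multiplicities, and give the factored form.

hull edge (i=0, c=2) to (i=3, c=0): slope -2/3, span 3
Factored form: p(x) = 0 ⊗ (x ⊕ 2/3) ⊗ (x ⊕ 2/3) ⊗ (x ⊕ 2/3)
Answer: roots = 2/3 (mult 3)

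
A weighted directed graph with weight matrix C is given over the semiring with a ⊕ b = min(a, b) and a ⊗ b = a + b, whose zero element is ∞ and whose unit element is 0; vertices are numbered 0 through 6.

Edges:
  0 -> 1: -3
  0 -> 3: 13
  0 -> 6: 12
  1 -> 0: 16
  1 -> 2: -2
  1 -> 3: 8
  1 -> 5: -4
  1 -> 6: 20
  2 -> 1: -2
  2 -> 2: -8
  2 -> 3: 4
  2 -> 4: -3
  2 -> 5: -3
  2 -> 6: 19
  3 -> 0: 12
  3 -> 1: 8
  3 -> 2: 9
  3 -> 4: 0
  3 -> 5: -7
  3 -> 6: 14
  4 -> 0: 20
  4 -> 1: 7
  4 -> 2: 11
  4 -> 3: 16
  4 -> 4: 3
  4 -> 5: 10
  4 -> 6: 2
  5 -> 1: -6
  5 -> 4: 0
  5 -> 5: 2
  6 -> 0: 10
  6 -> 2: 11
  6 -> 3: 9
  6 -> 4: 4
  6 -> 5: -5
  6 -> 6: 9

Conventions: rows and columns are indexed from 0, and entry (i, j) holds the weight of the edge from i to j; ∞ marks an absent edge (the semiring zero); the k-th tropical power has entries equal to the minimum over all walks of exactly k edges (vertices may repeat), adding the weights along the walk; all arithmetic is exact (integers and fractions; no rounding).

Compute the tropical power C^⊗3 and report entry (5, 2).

C^⊗2:
  [13, 21, -5, 5, 13, -7, 17]
  [20, -10, -10, 2, -5, -5, 17]
  [14, -10, -16, -4, -11, -11, -1]
  [20, -13, 1, 13, -7, -5, 2]
  [12, 4, 3, 11, 6, -3, 5]
  [10, -4, -8, 2, 2, -10, 2]
  [19, -11, 3, 15, -5, -3, 6]
C^⊗3:
  [17, -13, -13, -1, -8, -8, 14]
  [6, -12, -18, -6, -13, -14, -3]
  [6, -18, -24, -12, -19, -19, -9]
  [3, -11, -15, -5, -5, -17, -5]
  [15, -9, -5, 7, -3, -1, 8]
  [12, -16, -16, -4, -11, -11, 4]
  [5, -9, -13, -3, -3, -15, -3]
Key observation: the optimum is the walk 5->1->2->2, with weight (-6) + (-2) + (-8) = -16.
Optimal value attained by: walk 5->1->2->2.
Answer: (C^⊗3)[5][2] = -16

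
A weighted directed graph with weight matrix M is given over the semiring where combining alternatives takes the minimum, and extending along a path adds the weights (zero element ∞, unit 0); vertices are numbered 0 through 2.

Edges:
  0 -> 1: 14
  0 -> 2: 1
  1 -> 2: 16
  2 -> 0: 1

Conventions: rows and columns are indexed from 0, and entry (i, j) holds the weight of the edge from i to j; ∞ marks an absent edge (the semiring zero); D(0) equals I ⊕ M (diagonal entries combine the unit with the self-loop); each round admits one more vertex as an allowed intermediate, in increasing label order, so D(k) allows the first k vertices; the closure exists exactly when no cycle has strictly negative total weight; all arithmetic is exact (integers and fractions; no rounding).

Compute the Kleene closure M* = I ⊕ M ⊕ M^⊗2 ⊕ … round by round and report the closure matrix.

D(0):
  [0, 14, 1]
  [∞, 0, 16]
  [1, ∞, 0]
D(1):
  [0, 14, 1]
  [∞, 0, 16]
  [1, 15, 0]
D(2):
  [0, 14, 1]
  [∞, 0, 16]
  [1, 15, 0]
D(3):
  [0, 14, 1]
  [17, 0, 16]
  [1, 15, 0]
Answer: M* = [[0, 14, 1], [17, 0, 16], [1, 15, 0]]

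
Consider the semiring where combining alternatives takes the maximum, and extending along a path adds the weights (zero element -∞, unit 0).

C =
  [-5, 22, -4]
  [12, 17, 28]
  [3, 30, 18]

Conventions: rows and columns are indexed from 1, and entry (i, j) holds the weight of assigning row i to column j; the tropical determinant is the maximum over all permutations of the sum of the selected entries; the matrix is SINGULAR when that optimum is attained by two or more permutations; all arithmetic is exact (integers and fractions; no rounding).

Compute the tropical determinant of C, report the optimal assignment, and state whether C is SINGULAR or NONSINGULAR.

σ = (1, 2, 3): (-5) + 17 + 18 = 30
σ = (1, 3, 2): (-5) + 28 + 30 = 53
σ = (2, 1, 3): 22 + 12 + 18 = 52
σ = (2, 3, 1): 22 + 28 + 3 = 53
σ = (3, 1, 2): (-4) + 12 + 30 = 38
σ = (3, 2, 1): (-4) + 17 + 3 = 16
Optimal value attained by: σ = (1, 3, 2).
Answer: det⊕(C) = 53; verdict: SINGULAR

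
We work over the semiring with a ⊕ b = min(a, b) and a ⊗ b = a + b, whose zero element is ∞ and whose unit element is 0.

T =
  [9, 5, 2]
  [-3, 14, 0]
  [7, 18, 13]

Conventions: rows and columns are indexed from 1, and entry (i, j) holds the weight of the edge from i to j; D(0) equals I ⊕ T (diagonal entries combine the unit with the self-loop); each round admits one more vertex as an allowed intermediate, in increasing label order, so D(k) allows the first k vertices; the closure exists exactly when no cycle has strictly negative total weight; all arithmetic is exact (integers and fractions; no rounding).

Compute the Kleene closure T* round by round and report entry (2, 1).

D(0):
  [0, 5, 2]
  [-3, 0, 0]
  [7, 18, 0]
D(1):
  [0, 5, 2]
  [-3, 0, -1]
  [7, 12, 0]
D(2):
  [0, 5, 2]
  [-3, 0, -1]
  [7, 12, 0]
D(3):
  [0, 5, 2]
  [-3, 0, -1]
  [7, 12, 0]
Answer: T*[2][1] = -3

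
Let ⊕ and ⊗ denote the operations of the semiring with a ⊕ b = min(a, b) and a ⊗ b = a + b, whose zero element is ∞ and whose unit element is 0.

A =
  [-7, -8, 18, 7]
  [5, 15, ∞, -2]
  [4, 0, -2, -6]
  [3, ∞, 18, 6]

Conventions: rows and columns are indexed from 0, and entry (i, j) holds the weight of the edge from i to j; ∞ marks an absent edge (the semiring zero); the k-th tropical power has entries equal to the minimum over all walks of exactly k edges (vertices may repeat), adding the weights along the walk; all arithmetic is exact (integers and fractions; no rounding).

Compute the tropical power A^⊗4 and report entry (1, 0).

A^⊗2:
  [-14, -15, 11, -10]
  [-2, -3, 16, 4]
  [-3, -4, -4, -8]
  [-4, -5, 16, 10]
A^⊗3:
  [-21, -22, 4, -17]
  [-9, -10, 14, -5]
  [-10, -11, -6, -10]
  [-11, -12, 14, -7]
A^⊗4:
  [-28, -29, -3, -24]
  [-16, -17, 9, -12]
  [-17, -18, -8, -13]
  [-18, -19, 7, -14]
Key observation: the optimum is the walk 1->0->0->0->0, with weight 5 + (-7) + (-7) + (-7) = -16.
Optimal value attained by: walk 1->0->0->0->0.
Answer: (A^⊗4)[1][0] = -16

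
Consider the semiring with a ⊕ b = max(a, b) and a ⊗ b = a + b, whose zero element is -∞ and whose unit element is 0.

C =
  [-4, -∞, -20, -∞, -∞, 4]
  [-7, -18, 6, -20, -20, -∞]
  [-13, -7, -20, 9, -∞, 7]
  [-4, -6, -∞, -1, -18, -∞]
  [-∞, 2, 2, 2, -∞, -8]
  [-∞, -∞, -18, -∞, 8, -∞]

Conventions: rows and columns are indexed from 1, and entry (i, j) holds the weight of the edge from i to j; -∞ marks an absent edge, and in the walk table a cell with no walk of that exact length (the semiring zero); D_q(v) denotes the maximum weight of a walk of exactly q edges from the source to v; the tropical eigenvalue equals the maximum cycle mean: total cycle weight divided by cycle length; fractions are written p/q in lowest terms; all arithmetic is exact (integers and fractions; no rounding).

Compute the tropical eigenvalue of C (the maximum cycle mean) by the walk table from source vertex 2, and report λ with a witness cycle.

q=0: [-∞, 0, -∞, -∞, -∞, -∞]
q=1: [-7, -18, 6, -20, -20, -∞]
q=2: [-7, -1, -12, 15, -38, 13]
q=3: [11, 9, 5, 14, 21, -3]
q=4: [10, 23, 23, 23, 5, 15]
q=5: [19, 17, 29, 32, 23, 30]
q=6: [28, 26, 25, 38, 38, 36]
Optimal cycle mean attained by: cycle 2->3->6->5->2, total 6 + 7 + 8 + 2, length 4.
Answer: λ = 23/4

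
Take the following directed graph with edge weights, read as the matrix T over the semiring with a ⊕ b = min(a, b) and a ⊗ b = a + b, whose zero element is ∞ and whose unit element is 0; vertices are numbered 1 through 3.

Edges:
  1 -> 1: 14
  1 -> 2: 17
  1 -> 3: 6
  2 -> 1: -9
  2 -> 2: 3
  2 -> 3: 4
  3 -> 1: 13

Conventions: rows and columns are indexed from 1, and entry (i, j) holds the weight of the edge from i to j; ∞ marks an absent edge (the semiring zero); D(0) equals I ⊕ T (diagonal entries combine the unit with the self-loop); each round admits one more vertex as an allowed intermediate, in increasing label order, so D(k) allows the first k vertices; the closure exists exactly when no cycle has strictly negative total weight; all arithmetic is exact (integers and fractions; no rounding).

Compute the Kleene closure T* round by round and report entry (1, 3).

D(0):
  [0, 17, 6]
  [-9, 0, 4]
  [13, ∞, 0]
D(1):
  [0, 17, 6]
  [-9, 0, -3]
  [13, 30, 0]
D(2):
  [0, 17, 6]
  [-9, 0, -3]
  [13, 30, 0]
D(3):
  [0, 17, 6]
  [-9, 0, -3]
  [13, 30, 0]
Answer: T*[1][3] = 6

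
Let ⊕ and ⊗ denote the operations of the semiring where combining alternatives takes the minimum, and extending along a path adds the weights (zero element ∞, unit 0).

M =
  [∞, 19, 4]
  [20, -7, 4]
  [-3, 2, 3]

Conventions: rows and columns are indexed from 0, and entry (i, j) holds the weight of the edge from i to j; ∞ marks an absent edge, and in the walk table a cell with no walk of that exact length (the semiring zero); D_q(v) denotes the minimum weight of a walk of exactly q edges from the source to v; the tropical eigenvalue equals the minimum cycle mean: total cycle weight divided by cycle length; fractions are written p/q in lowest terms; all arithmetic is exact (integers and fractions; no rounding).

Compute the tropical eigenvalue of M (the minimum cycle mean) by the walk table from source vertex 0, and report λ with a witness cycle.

q=0: [0, ∞, ∞]
q=1: [∞, 19, 4]
q=2: [1, 6, 7]
q=3: [4, -1, 5]
Optimal cycle mean attained by: cycle 1->1, total (-7), length 1.
Answer: λ = -7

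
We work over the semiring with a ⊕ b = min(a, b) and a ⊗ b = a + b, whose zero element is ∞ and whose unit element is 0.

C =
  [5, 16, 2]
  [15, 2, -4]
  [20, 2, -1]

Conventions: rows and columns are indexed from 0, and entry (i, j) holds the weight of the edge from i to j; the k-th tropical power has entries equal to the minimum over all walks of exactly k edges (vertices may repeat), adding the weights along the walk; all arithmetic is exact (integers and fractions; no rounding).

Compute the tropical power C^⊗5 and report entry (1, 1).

C^⊗2:
  [10, 4, 1]
  [16, -2, -5]
  [17, 1, -2]
C^⊗3:
  [15, 3, 0]
  [13, -3, -6]
  [16, 0, -3]
C^⊗4:
  [18, 2, -1]
  [12, -4, -7]
  [15, -1, -4]
C^⊗5:
  [17, 1, -2]
  [11, -5, -8]
  [14, -2, -5]
Key observation: the optimum is the walk 1->2->1->2->2->1, with weight (-4) + 2 + (-4) + (-1) + 2 = -5.
Optimal value attained by: walk 1->2->1->2->2->1.
Answer: (C^⊗5)[1][1] = -5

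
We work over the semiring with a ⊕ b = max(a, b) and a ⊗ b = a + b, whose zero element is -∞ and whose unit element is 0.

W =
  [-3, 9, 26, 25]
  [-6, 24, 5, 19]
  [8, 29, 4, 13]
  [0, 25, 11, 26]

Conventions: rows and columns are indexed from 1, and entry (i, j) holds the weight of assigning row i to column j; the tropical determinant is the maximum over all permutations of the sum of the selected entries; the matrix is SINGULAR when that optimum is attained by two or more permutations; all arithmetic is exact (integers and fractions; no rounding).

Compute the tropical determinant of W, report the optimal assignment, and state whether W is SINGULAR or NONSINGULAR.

σ = (1, 2, 3, 4): (-3) + 24 + 4 + 26 = 51
σ = (1, 2, 4, 3): (-3) + 24 + 13 + 11 = 45
σ = (1, 3, 2, 4): (-3) + 5 + 29 + 26 = 57
σ = (1, 3, 4, 2): (-3) + 5 + 13 + 25 = 40
σ = (1, 4, 2, 3): (-3) + 19 + 29 + 11 = 56
σ = (1, 4, 3, 2): (-3) + 19 + 4 + 25 = 45
σ = (2, 1, 3, 4): 9 + (-6) + 4 + 26 = 33
σ = (2, 1, 4, 3): 9 + (-6) + 13 + 11 = 27
σ = (2, 3, 1, 4): 9 + 5 + 8 + 26 = 48
σ = (2, 3, 4, 1): 9 + 5 + 13 + 0 = 27
σ = (2, 4, 1, 3): 9 + 19 + 8 + 11 = 47
σ = (2, 4, 3, 1): 9 + 19 + 4 + 0 = 32
σ = (3, 1, 2, 4): 26 + (-6) + 29 + 26 = 75
σ = (3, 1, 4, 2): 26 + (-6) + 13 + 25 = 58
σ = (3, 2, 1, 4): 26 + 24 + 8 + 26 = 84
σ = (3, 2, 4, 1): 26 + 24 + 13 + 0 = 63
σ = (3, 4, 1, 2): 26 + 19 + 8 + 25 = 78
σ = (3, 4, 2, 1): 26 + 19 + 29 + 0 = 74
σ = (4, 1, 2, 3): 25 + (-6) + 29 + 11 = 59
σ = (4, 1, 3, 2): 25 + (-6) + 4 + 25 = 48
σ = (4, 2, 1, 3): 25 + 24 + 8 + 11 = 68
σ = (4, 2, 3, 1): 25 + 24 + 4 + 0 = 53
σ = (4, 3, 1, 2): 25 + 5 + 8 + 25 = 63
σ = (4, 3, 2, 1): 25 + 5 + 29 + 0 = 59
Optimal value attained by: σ = (3, 2, 1, 4).
Answer: det⊕(W) = 84; verdict: NONSINGULAR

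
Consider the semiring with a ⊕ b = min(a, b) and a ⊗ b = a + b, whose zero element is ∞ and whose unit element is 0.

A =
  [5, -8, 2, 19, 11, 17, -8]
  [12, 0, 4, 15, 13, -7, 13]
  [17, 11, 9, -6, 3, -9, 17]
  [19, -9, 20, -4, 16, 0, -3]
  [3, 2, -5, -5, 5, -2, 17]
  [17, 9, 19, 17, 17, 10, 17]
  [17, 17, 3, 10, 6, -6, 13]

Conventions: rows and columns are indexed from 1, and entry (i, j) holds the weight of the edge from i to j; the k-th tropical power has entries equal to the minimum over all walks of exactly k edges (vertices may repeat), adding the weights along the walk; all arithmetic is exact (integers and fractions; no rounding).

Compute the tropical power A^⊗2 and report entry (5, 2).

A^⊗2:
  [4, -8, -5, -4, -2, -15, -3]
  [10, 0, 4, -2, 7, -7, 4]
  [6, -15, -2, -10, 8, -6, -9]
  [3, -13, -5, -8, 3, -16, -7]
  [8, -14, 0, -11, -2, -14, -8]
  [20, 8, 12, 12, 22, 2, 9]
  [9, 1, 1, -3, 6, -6, 7]
Key observation: the optimum is the walk 5->4->2, with weight (-5) + (-9) = -14.
Optimal value attained by: walk 5->4->2.
Answer: (A^⊗2)[5][2] = -14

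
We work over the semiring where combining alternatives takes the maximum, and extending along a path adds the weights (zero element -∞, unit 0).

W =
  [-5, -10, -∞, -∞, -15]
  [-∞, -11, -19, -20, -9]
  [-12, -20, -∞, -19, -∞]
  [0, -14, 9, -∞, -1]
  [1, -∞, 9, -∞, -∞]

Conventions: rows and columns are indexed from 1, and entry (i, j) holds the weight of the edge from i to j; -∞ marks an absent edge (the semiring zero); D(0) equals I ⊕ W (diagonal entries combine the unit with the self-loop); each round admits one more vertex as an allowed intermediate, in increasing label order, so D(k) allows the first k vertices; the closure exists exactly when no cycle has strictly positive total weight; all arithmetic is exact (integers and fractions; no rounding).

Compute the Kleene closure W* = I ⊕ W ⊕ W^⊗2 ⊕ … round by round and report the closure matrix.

D(0):
  [0, -10, -∞, -∞, -15]
  [-∞, 0, -19, -20, -9]
  [-12, -20, 0, -19, -∞]
  [0, -14, 9, 0, -1]
  [1, -∞, 9, -∞, 0]
D(1):
  [0, -10, -∞, -∞, -15]
  [-∞, 0, -19, -20, -9]
  [-12, -20, 0, -19, -27]
  [0, -10, 9, 0, -1]
  [1, -9, 9, -∞, 0]
D(2):
  [0, -10, -29, -30, -15]
  [-∞, 0, -19, -20, -9]
  [-12, -20, 0, -19, -27]
  [0, -10, 9, 0, -1]
  [1, -9, 9, -29, 0]
D(3):
  [0, -10, -29, -30, -15]
  [-31, 0, -19, -20, -9]
  [-12, -20, 0, -19, -27]
  [0, -10, 9, 0, -1]
  [1, -9, 9, -10, 0]
D(4):
  [0, -10, -21, -30, -15]
  [-20, 0, -11, -20, -9]
  [-12, -20, 0, -19, -20]
  [0, -10, 9, 0, -1]
  [1, -9, 9, -10, 0]
D(5):
  [0, -10, -6, -25, -15]
  [-8, 0, 0, -19, -9]
  [-12, -20, 0, -19, -20]
  [0, -10, 9, 0, -1]
  [1, -9, 9, -10, 0]
Answer: W* = [[0, -10, -6, -25, -15], [-8, 0, 0, -19, -9], [-12, -20, 0, -19, -20], [0, -10, 9, 0, -1], [1, -9, 9, -10, 0]]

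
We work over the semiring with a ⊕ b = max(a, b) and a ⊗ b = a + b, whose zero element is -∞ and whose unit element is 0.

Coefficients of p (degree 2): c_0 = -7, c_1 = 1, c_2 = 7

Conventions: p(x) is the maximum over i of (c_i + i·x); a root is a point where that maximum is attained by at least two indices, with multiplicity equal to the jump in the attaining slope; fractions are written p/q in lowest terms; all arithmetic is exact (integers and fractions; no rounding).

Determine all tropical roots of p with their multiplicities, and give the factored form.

hull edge (i=0, c=-7) to (i=1, c=1): slope 8, span 1
hull edge (i=1, c=1) to (i=2, c=7): slope 6, span 1
Factored form: p(x) = 7 ⊗ (x ⊕ (-8)) ⊗ (x ⊕ (-6))
Answer: roots = -8 (mult 1), -6 (mult 1)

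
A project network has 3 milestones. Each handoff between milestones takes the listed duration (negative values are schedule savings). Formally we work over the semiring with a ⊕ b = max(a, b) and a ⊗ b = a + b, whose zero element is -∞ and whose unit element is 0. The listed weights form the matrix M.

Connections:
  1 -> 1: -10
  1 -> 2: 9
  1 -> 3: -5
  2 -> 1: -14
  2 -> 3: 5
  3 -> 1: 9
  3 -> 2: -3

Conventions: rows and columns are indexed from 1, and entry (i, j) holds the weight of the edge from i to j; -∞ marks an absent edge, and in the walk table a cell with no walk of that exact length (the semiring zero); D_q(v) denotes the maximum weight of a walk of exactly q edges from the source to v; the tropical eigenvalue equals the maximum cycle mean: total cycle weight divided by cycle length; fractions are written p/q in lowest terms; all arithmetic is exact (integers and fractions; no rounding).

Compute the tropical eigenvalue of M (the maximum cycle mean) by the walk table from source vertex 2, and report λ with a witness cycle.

q=0: [-∞, 0, -∞]
q=1: [-14, -∞, 5]
q=2: [14, 2, -19]
q=3: [4, 23, 9]
Optimal cycle mean attained by: cycle 1->2->3->1, total 9 + 5 + 9, length 3.
Answer: λ = 23/3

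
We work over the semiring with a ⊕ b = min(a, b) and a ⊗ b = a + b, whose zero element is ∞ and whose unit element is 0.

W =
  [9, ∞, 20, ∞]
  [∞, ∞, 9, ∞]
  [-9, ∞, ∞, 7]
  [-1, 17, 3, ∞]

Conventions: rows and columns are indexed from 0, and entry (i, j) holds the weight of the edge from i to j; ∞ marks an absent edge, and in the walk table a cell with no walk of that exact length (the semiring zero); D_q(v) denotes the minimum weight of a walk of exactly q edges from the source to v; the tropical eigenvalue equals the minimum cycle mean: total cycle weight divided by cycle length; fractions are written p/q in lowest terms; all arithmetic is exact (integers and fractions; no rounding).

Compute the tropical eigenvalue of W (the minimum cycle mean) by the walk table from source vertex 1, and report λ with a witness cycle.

q=0: [∞, 0, ∞, ∞]
q=1: [∞, ∞, 9, ∞]
q=2: [0, ∞, ∞, 16]
q=3: [9, 33, 19, ∞]
q=4: [10, ∞, 29, 26]
Optimal cycle mean attained by: cycle 2->3->2, total 7 + 3, length 2.
Answer: λ = 5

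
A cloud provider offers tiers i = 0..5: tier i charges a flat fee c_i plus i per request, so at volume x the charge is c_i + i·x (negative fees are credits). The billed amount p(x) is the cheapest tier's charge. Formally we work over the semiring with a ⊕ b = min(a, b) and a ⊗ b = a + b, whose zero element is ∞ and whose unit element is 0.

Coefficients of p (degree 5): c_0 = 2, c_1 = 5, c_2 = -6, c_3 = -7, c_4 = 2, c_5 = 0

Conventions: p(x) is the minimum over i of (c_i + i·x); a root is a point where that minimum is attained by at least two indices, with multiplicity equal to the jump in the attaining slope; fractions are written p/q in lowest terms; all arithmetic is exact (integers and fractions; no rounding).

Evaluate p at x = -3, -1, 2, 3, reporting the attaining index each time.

p(-3) = min(2+0·(-3)=2, 5+1·(-3)=2, -6+2·(-3)=-12, -7+3·(-3)=-16, 2+4·(-3)=-10, 0+5·(-3)=-15) = -16 (attained by i=3)
p(-1) = min(2+0·(-1)=2, 5+1·(-1)=4, -6+2·(-1)=-8, -7+3·(-1)=-10, 2+4·(-1)=-2, 0+5·(-1)=-5) = -10 (attained by i=3)
p(2) = min(2+0·2=2, 5+1·2=7, -6+2·2=-2, -7+3·2=-1, 2+4·2=10, 0+5·2=10) = -2 (attained by i=2)
p(3) = min(2+0·3=2, 5+1·3=8, -6+2·3=0, -7+3·3=2, 2+4·3=14, 0+5·3=15) = 0 (attained by i=2)
Answer: p(-3) = -16; p(-1) = -10; p(2) = -2; p(3) = 0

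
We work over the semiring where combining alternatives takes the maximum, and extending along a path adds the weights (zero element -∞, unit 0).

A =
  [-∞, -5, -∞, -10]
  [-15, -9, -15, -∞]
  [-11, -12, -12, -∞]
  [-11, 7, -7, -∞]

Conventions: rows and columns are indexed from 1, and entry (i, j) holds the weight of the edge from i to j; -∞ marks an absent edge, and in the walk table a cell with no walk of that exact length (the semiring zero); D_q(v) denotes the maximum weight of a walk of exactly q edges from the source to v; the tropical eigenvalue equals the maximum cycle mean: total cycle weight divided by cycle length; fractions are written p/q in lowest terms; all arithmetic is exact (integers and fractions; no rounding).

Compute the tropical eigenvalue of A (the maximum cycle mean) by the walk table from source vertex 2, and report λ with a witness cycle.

q=0: [-∞, 0, -∞, -∞]
q=1: [-15, -9, -15, -∞]
q=2: [-24, -18, -24, -25]
q=3: [-33, -18, -32, -34]
q=4: [-33, -27, -33, -43]
Optimal cycle mean attained by: cycle 1->4->2->1, total (-10) + 7 + (-15), length 3.
Answer: λ = -6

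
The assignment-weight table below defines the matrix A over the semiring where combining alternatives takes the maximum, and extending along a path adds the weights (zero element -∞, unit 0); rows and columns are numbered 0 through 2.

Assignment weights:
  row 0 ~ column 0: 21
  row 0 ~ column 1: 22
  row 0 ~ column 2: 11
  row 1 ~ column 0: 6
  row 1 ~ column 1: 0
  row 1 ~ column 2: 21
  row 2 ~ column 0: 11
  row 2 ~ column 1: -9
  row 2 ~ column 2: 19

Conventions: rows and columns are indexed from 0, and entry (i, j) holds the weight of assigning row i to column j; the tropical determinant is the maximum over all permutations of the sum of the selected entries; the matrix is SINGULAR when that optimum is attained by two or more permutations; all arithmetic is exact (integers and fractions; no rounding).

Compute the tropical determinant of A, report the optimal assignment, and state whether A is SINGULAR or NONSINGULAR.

σ = (0, 1, 2): 21 + 0 + 19 = 40
σ = (0, 2, 1): 21 + 21 + (-9) = 33
σ = (1, 0, 2): 22 + 6 + 19 = 47
σ = (1, 2, 0): 22 + 21 + 11 = 54
σ = (2, 0, 1): 11 + 6 + (-9) = 8
σ = (2, 1, 0): 11 + 0 + 11 = 22
Optimal value attained by: σ = (1, 2, 0).
Answer: det⊕(A) = 54; verdict: NONSINGULAR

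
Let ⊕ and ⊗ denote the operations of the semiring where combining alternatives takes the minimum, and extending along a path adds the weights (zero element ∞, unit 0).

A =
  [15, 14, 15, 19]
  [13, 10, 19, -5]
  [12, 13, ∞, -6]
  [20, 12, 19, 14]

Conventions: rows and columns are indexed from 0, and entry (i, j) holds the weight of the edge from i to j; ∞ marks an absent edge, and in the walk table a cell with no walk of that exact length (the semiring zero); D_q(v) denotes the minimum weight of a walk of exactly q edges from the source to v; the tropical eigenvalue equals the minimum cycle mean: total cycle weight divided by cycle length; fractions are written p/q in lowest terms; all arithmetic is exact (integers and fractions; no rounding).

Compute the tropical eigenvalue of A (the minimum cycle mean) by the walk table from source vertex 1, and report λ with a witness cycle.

q=0: [∞, 0, ∞, ∞]
q=1: [13, 10, 19, -5]
q=2: [15, 7, 14, 5]
q=3: [20, 17, 24, 2]
q=4: [22, 14, 21, 12]
Optimal cycle mean attained by: cycle 1->3->1, total (-5) + 12, length 2.
Answer: λ = 7/2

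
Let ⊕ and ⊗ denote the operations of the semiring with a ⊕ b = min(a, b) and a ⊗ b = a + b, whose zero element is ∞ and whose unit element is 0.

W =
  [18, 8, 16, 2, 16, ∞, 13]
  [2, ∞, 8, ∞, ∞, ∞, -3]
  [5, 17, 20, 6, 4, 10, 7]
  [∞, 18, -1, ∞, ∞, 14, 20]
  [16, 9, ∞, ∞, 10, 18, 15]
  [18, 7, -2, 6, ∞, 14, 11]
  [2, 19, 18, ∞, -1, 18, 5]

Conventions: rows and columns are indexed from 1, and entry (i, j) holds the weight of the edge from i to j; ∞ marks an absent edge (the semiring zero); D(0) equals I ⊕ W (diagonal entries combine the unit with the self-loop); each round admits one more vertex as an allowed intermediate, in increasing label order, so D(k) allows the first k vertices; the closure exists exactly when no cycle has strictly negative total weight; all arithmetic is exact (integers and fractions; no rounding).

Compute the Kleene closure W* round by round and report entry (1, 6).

D(0):
  [0, 8, 16, 2, 16, ∞, 13]
  [2, 0, 8, ∞, ∞, ∞, -3]
  [5, 17, 0, 6, 4, 10, 7]
  [∞, 18, -1, 0, ∞, 14, 20]
  [16, 9, ∞, ∞, 0, 18, 15]
  [18, 7, -2, 6, ∞, 0, 11]
  [2, 19, 18, ∞, -1, 18, 0]
D(1):
  [0, 8, 16, 2, 16, ∞, 13]
  [2, 0, 8, 4, 18, ∞, -3]
  [5, 13, 0, 6, 4, 10, 7]
  [∞, 18, -1, 0, ∞, 14, 20]
  [16, 9, 32, 18, 0, 18, 15]
  [18, 7, -2, 6, 34, 0, 11]
  [2, 10, 18, 4, -1, 18, 0]
D(2):
  [0, 8, 16, 2, 16, ∞, 5]
  [2, 0, 8, 4, 18, ∞, -3]
  [5, 13, 0, 6, 4, 10, 7]
  [20, 18, -1, 0, 36, 14, 15]
  [11, 9, 17, 13, 0, 18, 6]
  [9, 7, -2, 6, 25, 0, 4]
  [2, 10, 18, 4, -1, 18, 0]
D(3):
  [0, 8, 16, 2, 16, 26, 5]
  [2, 0, 8, 4, 12, 18, -3]
  [5, 13, 0, 6, 4, 10, 7]
  [4, 12, -1, 0, 3, 9, 6]
  [11, 9, 17, 13, 0, 18, 6]
  [3, 7, -2, 4, 2, 0, 4]
  [2, 10, 18, 4, -1, 18, 0]
D(4):
  [0, 8, 1, 2, 5, 11, 5]
  [2, 0, 3, 4, 7, 13, -3]
  [5, 13, 0, 6, 4, 10, 7]
  [4, 12, -1, 0, 3, 9, 6]
  [11, 9, 12, 13, 0, 18, 6]
  [3, 7, -2, 4, 2, 0, 4]
  [2, 10, 3, 4, -1, 13, 0]
D(5):
  [0, 8, 1, 2, 5, 11, 5]
  [2, 0, 3, 4, 7, 13, -3]
  [5, 13, 0, 6, 4, 10, 7]
  [4, 12, -1, 0, 3, 9, 6]
  [11, 9, 12, 13, 0, 18, 6]
  [3, 7, -2, 4, 2, 0, 4]
  [2, 8, 3, 4, -1, 13, 0]
D(6):
  [0, 8, 1, 2, 5, 11, 5]
  [2, 0, 3, 4, 7, 13, -3]
  [5, 13, 0, 6, 4, 10, 7]
  [4, 12, -1, 0, 3, 9, 6]
  [11, 9, 12, 13, 0, 18, 6]
  [3, 7, -2, 4, 2, 0, 4]
  [2, 8, 3, 4, -1, 13, 0]
D(7):
  [0, 8, 1, 2, 4, 11, 5]
  [-1, 0, 0, 1, -4, 10, -3]
  [5, 13, 0, 6, 4, 10, 7]
  [4, 12, -1, 0, 3, 9, 6]
  [8, 9, 9, 10, 0, 18, 6]
  [3, 7, -2, 4, 2, 0, 4]
  [2, 8, 3, 4, -1, 13, 0]
Answer: W*[1][6] = 11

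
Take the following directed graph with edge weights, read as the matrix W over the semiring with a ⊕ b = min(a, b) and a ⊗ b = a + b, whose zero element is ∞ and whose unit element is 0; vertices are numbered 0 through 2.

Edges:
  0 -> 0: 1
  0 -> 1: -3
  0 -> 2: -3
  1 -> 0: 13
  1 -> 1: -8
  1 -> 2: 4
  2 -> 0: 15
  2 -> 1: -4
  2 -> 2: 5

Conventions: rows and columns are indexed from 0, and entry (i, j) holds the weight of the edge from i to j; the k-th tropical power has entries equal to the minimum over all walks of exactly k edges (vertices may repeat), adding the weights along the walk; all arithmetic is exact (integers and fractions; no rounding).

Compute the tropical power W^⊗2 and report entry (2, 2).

W^⊗2:
  [2, -11, -2]
  [5, -16, -4]
  [9, -12, 0]
Key observation: the optimum is the walk 2->1->2, with weight (-4) + 4 = 0.
Optimal value attained by: walk 2->1->2.
Answer: (W^⊗2)[2][2] = 0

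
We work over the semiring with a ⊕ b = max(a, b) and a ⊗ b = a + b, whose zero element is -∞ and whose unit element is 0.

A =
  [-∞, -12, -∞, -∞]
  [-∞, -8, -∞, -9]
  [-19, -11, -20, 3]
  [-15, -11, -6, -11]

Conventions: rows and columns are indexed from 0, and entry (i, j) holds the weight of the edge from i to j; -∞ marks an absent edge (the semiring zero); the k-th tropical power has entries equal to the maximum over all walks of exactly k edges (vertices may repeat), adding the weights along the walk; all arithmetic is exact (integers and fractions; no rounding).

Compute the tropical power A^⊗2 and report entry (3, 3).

A^⊗2:
  [-∞, -20, -∞, -21]
  [-24, -16, -15, -17]
  [-12, -8, -3, -8]
  [-25, -17, -17, -3]
Key observation: the optimum is the walk 3->2->3, with weight (-6) + 3 = -3.
Optimal value attained by: walk 3->2->3.
Answer: (A^⊗2)[3][3] = -3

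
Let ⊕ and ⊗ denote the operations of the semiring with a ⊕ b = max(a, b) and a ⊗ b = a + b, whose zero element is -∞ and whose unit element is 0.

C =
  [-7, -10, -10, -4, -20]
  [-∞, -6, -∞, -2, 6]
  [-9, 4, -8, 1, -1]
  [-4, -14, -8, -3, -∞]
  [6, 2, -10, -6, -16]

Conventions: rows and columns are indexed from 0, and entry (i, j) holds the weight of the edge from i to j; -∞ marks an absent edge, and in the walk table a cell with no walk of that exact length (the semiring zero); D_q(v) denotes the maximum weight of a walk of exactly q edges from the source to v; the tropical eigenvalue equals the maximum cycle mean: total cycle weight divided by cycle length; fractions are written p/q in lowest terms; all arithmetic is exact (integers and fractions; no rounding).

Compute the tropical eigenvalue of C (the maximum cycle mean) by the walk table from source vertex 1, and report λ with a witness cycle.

q=0: [-∞, 0, -∞, -∞, -∞]
q=1: [-∞, -6, -∞, -2, 6]
q=2: [12, 8, -4, 0, 0]
q=3: [6, 2, 2, 8, 14]
q=4: [20, 16, 4, 8, 8]
q=5: [14, 10, 10, 16, 22]
Optimal cycle mean attained by: cycle 1->4->1, total 6 + 2, length 2.
Answer: λ = 4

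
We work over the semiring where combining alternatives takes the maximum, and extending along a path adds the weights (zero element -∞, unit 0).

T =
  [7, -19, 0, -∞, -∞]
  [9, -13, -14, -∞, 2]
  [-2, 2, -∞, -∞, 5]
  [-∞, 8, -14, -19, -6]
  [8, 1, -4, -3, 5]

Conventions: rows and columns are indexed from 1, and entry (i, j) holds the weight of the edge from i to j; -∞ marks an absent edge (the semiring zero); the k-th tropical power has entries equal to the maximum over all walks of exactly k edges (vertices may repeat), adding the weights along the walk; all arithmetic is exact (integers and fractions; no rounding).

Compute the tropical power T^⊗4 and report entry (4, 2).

T^⊗2:
  [14, 2, 7, -∞, 5]
  [16, 3, 9, -1, 7]
  [13, 6, 1, 2, 10]
  [17, -5, -6, -9, 10]
  [15, 6, 8, 2, 10]
T^⊗3:
  [21, 9, 14, 2, 12]
  [23, 11, 16, 4, 14]
  [20, 11, 13, 7, 15]
  [24, 11, 17, 7, 15]
  [22, 11, 15, 7, 15]
T^⊗4:
  [28, 16, 21, 9, 19]
  [30, 18, 23, 11, 21]
  [27, 16, 20, 12, 20]
  [31, 19, 24, 12, 22]
  [29, 17, 22, 12, 20]
Key observation: the optimum is the walk 4->2->1->3->2, with weight 8 + 9 + 0 + 2 = 19.
Optimal value attained by: walk 4->2->1->3->2.
Answer: (T^⊗4)[4][2] = 19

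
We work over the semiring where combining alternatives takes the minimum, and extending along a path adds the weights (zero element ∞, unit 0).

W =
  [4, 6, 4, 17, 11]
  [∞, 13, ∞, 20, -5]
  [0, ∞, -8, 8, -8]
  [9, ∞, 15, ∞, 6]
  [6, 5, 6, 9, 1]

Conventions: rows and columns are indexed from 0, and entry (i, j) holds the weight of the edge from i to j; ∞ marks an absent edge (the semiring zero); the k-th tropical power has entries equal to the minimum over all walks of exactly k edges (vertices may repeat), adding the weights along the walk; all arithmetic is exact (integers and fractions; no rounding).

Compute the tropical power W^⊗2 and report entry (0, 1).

W^⊗2:
  [4, 10, -4, 12, -4]
  [1, 0, 1, 4, -4]
  [-8, -3, -16, 0, -16]
  [12, 11, 7, 15, 7]
  [6, 6, -2, 10, -2]
Key observation: the optimum is the walk 0->0->1, with weight 4 + 6 = 10.
Optimal value attained by: walk 0->0->1.
Answer: (W^⊗2)[0][1] = 10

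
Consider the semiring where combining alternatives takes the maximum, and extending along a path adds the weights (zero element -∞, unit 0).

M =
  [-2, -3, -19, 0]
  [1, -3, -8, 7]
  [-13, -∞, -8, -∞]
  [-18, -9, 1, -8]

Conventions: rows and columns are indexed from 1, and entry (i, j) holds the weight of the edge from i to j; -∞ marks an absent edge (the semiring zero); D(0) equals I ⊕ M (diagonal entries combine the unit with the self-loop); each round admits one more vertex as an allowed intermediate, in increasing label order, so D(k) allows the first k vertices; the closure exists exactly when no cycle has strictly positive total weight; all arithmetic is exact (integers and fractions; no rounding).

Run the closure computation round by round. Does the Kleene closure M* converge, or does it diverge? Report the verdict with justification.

D(0):
  [0, -3, -19, 0]
  [1, 0, -8, 7]
  [-13, -∞, 0, -∞]
  [-18, -9, 1, 0]
D(1):
  [0, -3, -19, 0]
  [1, 0, -8, 7]
  [-13, -16, 0, -13]
  [-18, -9, 1, 0]
D(2):
  [0, -3, -11, 4]
  [1, 0, -8, 7]
  [-13, -16, 0, -9]
  [-8, -9, 1, 0]
D(3):
  [0, -3, -11, 4]
  [1, 0, -8, 7]
  [-13, -16, 0, -9]
  [-8, -9, 1, 0]
D(4):
  [0, -3, 5, 4]
  [1, 0, 8, 7]
  [-13, -16, 0, -9]
  [-8, -9, 1, 0]
Key observation: every diagonal entry stays at the unit through all rounds, so no improving cycle exists.
Answer: CONVERGES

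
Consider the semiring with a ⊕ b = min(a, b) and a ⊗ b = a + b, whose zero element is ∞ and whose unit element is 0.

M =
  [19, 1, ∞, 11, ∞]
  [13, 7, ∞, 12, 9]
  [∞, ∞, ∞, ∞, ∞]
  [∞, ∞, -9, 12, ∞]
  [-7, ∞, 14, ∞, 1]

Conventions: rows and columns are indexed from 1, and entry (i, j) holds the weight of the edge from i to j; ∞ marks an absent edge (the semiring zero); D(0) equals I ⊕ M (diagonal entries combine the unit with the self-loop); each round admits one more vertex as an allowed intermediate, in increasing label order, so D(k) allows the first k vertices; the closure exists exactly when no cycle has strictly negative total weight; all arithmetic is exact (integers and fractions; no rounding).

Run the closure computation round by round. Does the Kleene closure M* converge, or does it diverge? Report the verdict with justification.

D(0):
  [0, 1, ∞, 11, ∞]
  [13, 0, ∞, 12, 9]
  [∞, ∞, 0, ∞, ∞]
  [∞, ∞, -9, 0, ∞]
  [-7, ∞, 14, ∞, 0]
D(1):
  [0, 1, ∞, 11, ∞]
  [13, 0, ∞, 12, 9]
  [∞, ∞, 0, ∞, ∞]
  [∞, ∞, -9, 0, ∞]
  [-7, -6, 14, 4, 0]
D(2):
  [0, 1, ∞, 11, 10]
  [13, 0, ∞, 12, 9]
  [∞, ∞, 0, ∞, ∞]
  [∞, ∞, -9, 0, ∞]
  [-7, -6, 14, 4, 0]
D(3):
  [0, 1, ∞, 11, 10]
  [13, 0, ∞, 12, 9]
  [∞, ∞, 0, ∞, ∞]
  [∞, ∞, -9, 0, ∞]
  [-7, -6, 14, 4, 0]
D(4):
  [0, 1, 2, 11, 10]
  [13, 0, 3, 12, 9]
  [∞, ∞, 0, ∞, ∞]
  [∞, ∞, -9, 0, ∞]
  [-7, -6, -5, 4, 0]
D(5):
  [0, 1, 2, 11, 10]
  [2, 0, 3, 12, 9]
  [∞, ∞, 0, ∞, ∞]
  [∞, ∞, -9, 0, ∞]
  [-7, -6, -5, 4, 0]
Key observation: every diagonal entry stays at the unit through all rounds, so no improving cycle exists.
Answer: CONVERGES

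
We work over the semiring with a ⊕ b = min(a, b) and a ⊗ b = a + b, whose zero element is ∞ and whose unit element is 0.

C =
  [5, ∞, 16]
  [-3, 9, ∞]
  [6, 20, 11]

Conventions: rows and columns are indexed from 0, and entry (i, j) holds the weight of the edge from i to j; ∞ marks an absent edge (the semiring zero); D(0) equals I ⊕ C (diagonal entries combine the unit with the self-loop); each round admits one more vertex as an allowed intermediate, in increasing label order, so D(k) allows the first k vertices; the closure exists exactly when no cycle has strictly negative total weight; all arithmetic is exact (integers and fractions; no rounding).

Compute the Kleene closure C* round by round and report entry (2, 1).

D(0):
  [0, ∞, 16]
  [-3, 0, ∞]
  [6, 20, 0]
D(1):
  [0, ∞, 16]
  [-3, 0, 13]
  [6, 20, 0]
D(2):
  [0, ∞, 16]
  [-3, 0, 13]
  [6, 20, 0]
D(3):
  [0, 36, 16]
  [-3, 0, 13]
  [6, 20, 0]
Answer: C*[2][1] = 20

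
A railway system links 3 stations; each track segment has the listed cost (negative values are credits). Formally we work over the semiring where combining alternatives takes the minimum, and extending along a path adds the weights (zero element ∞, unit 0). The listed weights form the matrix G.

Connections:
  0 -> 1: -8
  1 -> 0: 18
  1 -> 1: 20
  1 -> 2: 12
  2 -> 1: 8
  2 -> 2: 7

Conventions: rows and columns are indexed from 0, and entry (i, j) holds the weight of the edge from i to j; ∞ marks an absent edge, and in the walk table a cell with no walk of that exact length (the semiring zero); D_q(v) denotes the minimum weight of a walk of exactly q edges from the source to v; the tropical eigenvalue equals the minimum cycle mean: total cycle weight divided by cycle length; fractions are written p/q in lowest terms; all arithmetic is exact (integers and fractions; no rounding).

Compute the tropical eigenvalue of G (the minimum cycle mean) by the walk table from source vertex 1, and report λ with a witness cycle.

q=0: [∞, 0, ∞]
q=1: [18, 20, 12]
q=2: [38, 10, 19]
q=3: [28, 27, 22]
Optimal cycle mean attained by: cycle 0->1->0, total (-8) + 18, length 2.
Answer: λ = 5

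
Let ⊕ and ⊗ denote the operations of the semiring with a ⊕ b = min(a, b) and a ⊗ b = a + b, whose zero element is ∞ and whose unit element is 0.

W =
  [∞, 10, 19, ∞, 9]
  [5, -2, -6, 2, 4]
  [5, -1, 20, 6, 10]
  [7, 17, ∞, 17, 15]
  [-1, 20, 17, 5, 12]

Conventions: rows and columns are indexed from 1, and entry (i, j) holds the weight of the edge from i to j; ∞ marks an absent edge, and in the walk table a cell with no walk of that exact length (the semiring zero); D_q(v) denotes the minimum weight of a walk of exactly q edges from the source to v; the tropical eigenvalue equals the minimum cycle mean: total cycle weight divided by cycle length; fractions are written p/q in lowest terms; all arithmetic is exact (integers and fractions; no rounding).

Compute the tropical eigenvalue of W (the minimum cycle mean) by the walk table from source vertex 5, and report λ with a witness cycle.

q=0: [∞, ∞, ∞, ∞, 0]
q=1: [-1, 20, 17, 5, 12]
q=2: [11, 9, 14, 17, 8]
q=3: [7, 7, 3, 11, 13]
q=4: [8, 2, 1, 9, 11]
q=5: [6, 0, -4, 4, 6]
Optimal cycle mean attained by: cycle 2->3->2, total (-6) + (-1), length 2.
Answer: λ = -7/2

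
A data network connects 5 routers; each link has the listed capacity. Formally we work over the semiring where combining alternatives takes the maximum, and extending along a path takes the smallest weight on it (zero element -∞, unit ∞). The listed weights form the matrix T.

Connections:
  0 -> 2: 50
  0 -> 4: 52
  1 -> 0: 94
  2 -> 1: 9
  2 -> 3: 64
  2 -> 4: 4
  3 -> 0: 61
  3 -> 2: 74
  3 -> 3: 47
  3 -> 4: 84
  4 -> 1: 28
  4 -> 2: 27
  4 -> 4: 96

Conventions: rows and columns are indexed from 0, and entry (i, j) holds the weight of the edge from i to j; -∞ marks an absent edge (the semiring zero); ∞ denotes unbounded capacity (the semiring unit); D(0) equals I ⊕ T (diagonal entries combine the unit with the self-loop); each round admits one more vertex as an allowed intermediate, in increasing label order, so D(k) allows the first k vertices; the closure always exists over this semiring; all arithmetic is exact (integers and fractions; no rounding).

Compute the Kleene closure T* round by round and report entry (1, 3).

D(0):
  [∞, -∞, 50, -∞, 52]
  [94, ∞, -∞, -∞, -∞]
  [-∞, 9, ∞, 64, 4]
  [61, -∞, 74, ∞, 84]
  [-∞, 28, 27, -∞, ∞]
D(1):
  [∞, -∞, 50, -∞, 52]
  [94, ∞, 50, -∞, 52]
  [-∞, 9, ∞, 64, 4]
  [61, -∞, 74, ∞, 84]
  [-∞, 28, 27, -∞, ∞]
D(2):
  [∞, -∞, 50, -∞, 52]
  [94, ∞, 50, -∞, 52]
  [9, 9, ∞, 64, 9]
  [61, -∞, 74, ∞, 84]
  [28, 28, 28, -∞, ∞]
D(3):
  [∞, 9, 50, 50, 52]
  [94, ∞, 50, 50, 52]
  [9, 9, ∞, 64, 9]
  [61, 9, 74, ∞, 84]
  [28, 28, 28, 28, ∞]
D(4):
  [∞, 9, 50, 50, 52]
  [94, ∞, 50, 50, 52]
  [61, 9, ∞, 64, 64]
  [61, 9, 74, ∞, 84]
  [28, 28, 28, 28, ∞]
D(5):
  [∞, 28, 50, 50, 52]
  [94, ∞, 50, 50, 52]
  [61, 28, ∞, 64, 64]
  [61, 28, 74, ∞, 84]
  [28, 28, 28, 28, ∞]
Answer: T*[1][3] = 50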